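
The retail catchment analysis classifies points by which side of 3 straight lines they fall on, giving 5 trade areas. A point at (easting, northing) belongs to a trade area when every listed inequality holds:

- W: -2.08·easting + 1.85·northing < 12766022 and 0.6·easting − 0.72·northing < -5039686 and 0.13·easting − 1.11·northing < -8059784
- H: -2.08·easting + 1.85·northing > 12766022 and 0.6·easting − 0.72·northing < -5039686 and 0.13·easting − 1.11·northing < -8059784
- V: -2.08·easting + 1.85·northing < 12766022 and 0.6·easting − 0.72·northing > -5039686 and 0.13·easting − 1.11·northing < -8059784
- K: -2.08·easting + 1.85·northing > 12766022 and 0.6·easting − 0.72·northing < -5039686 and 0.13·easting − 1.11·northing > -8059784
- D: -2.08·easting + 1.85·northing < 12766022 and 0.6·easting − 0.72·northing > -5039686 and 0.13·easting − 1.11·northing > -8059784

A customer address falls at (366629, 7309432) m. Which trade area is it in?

W

-2.08·366629 + 1.85·7309432 = 12759860.880, which is < 12766022
0.6·366629 − 0.72·7309432 = -5042813.640, which is < -5039686
0.13·366629 − 1.11·7309432 = -8065807.750, which is < -8059784
This sign pattern matches W.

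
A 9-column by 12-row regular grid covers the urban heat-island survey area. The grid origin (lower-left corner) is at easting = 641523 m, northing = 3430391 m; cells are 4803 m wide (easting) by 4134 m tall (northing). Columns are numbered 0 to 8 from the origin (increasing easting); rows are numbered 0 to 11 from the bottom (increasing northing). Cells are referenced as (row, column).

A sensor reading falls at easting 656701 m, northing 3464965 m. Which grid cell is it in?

(8, 3)

Column index: ⌊(656701 − 641523) / 4803⌋ = ⌊3.160⌋ = 3
Row offset from origin: ⌊(3464965 − 3430391) / 4134⌋ = ⌊8.363⌋ = 8 → row 8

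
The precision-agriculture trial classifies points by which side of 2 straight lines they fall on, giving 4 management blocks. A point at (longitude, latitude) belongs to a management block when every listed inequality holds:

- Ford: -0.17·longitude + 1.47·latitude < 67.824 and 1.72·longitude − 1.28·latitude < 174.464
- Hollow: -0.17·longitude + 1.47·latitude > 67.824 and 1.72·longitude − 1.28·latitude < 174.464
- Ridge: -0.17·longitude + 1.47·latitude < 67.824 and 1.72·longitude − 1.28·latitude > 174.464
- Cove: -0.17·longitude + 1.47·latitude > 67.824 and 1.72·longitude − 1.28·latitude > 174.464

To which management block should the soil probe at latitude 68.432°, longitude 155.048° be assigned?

Cove

-0.17·155.048 + 1.47·68.432 = 74.237, which is > 67.824
1.72·155.048 − 1.28·68.432 = 179.090, which is > 174.464
This sign pattern matches Cove.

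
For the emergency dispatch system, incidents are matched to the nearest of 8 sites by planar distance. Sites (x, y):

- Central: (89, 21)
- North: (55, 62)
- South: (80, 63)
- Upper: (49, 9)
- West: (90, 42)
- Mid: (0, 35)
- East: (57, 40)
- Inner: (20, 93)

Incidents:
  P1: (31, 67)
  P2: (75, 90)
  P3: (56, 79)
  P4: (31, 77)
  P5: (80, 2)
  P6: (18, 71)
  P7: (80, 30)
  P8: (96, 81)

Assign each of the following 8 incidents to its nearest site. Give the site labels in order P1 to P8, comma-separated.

North, South, North, Inner, Central, Inner, Central, South

P1 → North (d²=601.00)
P2 → South (d²=754.00)
P3 → North (d²=290.00)
P4 → Inner (d²=377.00)
P5 → Central (d²=442.00)
P6 → Inner (d²=488.00)
P7 → Central (d²=162.00)
P8 → South (d²=580.00)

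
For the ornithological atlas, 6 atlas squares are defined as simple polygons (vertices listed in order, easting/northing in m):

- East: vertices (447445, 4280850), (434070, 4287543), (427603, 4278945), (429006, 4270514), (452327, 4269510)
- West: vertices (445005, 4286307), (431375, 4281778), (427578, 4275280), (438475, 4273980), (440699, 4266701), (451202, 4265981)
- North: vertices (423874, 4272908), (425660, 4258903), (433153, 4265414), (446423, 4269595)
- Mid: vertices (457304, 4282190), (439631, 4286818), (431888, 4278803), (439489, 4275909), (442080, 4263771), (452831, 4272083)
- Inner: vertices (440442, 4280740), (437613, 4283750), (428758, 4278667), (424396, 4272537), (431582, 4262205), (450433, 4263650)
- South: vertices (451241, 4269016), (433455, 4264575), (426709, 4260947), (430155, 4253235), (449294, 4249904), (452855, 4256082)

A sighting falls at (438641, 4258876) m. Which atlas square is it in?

Cast a ray rightward from (438641, 4258876). For each polygon, the edges (by vertex number in listed order) whose endpoints lie on opposite sides of northing = 4258876, where each meets that height, and whether that is right or left of the point:
East: no edge straddles that height → 0 crossings.
West: no edge straddles that height → 0 crossings.
North: no edge straddles that height → 0 crossings.
Mid: no edge straddles that height → 0 crossings.
Inner: no edge straddles that height → 0 crossings.
South: 3–4 at easting≈427634.4 (left), 6–1 at easting≈452506.3 (right) → 1 crossing.
Only South has an odd count, so the point is inside South.

South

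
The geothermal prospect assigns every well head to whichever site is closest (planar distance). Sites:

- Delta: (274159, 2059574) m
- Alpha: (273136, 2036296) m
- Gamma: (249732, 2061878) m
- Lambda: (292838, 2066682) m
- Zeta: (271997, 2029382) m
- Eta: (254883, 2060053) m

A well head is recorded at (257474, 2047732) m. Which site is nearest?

Eta

Squared distances to each site:
Delta: 418622189.000; Alpha: 376080340.000; Gamma: 260047880.000; Lambda: 1609714996.000; Zeta: 547640029.000; Eta: 158520322.000.
Minimum at Eta.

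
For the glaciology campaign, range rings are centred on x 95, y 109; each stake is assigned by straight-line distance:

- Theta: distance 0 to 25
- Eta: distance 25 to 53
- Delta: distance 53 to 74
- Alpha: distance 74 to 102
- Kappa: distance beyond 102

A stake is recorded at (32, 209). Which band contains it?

Kappa

Distance = √((32−95)² + (209−109)²) = √(3969.000 + 10000.000) = 118.191.
102 ≤ 118.191 < ∞ → Kappa.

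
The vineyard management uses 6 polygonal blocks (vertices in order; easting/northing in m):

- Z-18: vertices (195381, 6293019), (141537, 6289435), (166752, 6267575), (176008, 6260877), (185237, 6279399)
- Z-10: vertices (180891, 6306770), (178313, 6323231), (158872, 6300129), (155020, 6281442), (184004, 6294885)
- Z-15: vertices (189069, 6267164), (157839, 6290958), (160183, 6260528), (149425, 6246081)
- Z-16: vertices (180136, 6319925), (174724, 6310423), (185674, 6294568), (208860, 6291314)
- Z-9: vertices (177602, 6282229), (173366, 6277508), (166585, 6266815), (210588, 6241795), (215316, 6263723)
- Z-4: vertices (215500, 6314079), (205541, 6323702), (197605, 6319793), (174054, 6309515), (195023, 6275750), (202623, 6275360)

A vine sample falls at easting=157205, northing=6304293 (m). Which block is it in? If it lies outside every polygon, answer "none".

none

Cast a ray rightward from (157205, 6304293). For each polygon, the edges (by vertex number in listed order) whose endpoints lie on opposite sides of northing = 6304293, where each meets that height, and whether that is right or left of the point:
Z-18: no edge straddles that height → 0 crossings.
Z-10: 2–3 at easting≈162376.1 (right), 5–1 at easting≈181539.8 (right) → 2 crossings.
Z-15: no edge straddles that height → 0 crossings.
Z-16: 2–3 at easting≈178957.6 (right), 4–1 at easting≈195829.7 (right) → 2 crossings.
Z-9: no edge straddles that height → 0 crossings.
Z-4: 4–5 at easting≈177297.0 (right), 6–1 at easting≈212245.4 (right) → 2 crossings.
All counts are even, so the point lies outside every listed polygon.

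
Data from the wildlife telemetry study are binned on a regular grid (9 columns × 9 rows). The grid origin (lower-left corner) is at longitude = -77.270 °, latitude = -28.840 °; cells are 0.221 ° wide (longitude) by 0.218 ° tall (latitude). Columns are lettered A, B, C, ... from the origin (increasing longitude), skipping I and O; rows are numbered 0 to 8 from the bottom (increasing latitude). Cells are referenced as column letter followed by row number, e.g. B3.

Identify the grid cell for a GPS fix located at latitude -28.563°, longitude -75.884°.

G1

Column index: ⌊(-75.884 − -77.270) / 0.221⌋ = ⌊6.271⌋ = 6 → column G
Row offset from origin: ⌊(-28.563 − -28.840) / 0.218⌋ = ⌊1.271⌋ = 1 → row 1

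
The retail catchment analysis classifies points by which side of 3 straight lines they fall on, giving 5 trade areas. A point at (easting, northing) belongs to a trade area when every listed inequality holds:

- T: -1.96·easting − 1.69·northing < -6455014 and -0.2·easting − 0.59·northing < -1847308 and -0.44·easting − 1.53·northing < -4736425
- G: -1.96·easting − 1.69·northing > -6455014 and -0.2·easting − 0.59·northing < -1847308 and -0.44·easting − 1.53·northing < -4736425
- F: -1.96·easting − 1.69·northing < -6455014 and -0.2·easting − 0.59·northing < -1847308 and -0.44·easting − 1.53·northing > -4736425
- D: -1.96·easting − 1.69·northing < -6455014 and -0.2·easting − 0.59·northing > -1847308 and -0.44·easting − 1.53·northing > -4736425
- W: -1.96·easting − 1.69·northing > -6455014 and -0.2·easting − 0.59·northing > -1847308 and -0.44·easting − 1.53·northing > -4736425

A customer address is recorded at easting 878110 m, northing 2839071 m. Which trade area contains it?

-1.96·878110 − 1.69·2839071 = -6519125.590, which is < -6455014
-0.2·878110 − 0.59·2839071 = -1850673.890, which is < -1847308
-0.44·878110 − 1.53·2839071 = -4730147.030, which is > -4736425
This sign pattern matches F.

F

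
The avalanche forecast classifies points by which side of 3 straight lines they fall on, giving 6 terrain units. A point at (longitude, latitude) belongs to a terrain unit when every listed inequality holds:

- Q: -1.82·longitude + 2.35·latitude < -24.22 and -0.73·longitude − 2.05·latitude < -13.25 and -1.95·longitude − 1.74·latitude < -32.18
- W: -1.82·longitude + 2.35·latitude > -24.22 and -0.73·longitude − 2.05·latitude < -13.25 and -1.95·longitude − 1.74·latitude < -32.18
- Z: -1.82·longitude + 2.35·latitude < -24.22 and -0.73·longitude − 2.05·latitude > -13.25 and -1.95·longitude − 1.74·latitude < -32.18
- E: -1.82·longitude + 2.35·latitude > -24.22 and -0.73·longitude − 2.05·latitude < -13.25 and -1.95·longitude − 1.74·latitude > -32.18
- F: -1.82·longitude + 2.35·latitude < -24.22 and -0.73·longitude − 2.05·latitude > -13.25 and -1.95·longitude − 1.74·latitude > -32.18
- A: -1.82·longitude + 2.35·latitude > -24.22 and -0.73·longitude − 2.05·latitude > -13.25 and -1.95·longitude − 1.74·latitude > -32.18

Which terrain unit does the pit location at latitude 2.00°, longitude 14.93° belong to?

-1.82·14.93 + 2.35·2.00 = -22.473, which is > -24.22
-0.73·14.93 − 2.05·2.00 = -14.999, which is < -13.25
-1.95·14.93 − 1.74·2.00 = -32.593, which is < -32.18
This sign pattern matches W.

W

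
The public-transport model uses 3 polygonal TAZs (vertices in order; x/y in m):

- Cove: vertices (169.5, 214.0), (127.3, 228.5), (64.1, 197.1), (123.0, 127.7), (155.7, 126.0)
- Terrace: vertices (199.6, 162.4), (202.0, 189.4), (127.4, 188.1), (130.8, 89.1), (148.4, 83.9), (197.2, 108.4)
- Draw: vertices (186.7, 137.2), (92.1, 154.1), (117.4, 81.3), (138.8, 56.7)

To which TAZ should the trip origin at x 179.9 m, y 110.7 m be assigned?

Cast a ray rightward from (179.9, 110.7). For each polygon, the edges (by vertex number in listed order) whose endpoints lie on opposite sides of y = 110.7, where each meets that height, and whether that is right or left of the point:
Cove: no edge straddles that height → 0 crossings.
Terrace: 3–4 at x≈130.06 (left), 6–1 at x≈197.30 (right) → 1 crossing.
Draw: 2–3 at x≈107.18 (left), 4–1 at x≈170.93 (left) → 0 crossings.
Only Terrace has an odd count, so the point is inside Terrace.

Terrace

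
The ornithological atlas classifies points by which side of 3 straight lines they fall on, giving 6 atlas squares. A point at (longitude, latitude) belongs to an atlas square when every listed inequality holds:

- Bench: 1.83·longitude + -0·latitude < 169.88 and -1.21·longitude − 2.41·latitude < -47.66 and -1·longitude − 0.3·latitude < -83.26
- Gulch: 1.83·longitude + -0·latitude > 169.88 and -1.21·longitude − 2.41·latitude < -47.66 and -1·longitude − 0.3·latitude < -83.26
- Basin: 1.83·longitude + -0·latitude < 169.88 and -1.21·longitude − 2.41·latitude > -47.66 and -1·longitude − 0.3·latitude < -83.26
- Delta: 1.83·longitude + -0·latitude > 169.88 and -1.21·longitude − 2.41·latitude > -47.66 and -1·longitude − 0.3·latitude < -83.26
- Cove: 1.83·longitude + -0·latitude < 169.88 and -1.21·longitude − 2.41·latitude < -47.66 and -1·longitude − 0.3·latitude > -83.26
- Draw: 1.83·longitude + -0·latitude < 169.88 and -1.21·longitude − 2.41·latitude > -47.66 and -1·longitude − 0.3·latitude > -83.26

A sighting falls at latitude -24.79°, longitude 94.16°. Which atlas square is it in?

Gulch

1.83·94.16 + -0·-24.79 = 172.313, which is > 169.88
-1.21·94.16 − 2.41·-24.79 = -54.190, which is < -47.66
-1·94.16 − 0.3·-24.79 = -86.723, which is < -83.26
This sign pattern matches Gulch.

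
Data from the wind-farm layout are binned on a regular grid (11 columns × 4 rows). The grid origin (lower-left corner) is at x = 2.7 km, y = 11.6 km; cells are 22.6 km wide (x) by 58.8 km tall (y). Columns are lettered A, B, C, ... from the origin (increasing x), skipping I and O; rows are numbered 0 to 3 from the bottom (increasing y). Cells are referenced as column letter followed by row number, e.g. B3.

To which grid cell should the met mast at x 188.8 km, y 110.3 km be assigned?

Column index: ⌊(188.8 − 2.7) / 22.6⌋ = ⌊8.235⌋ = 8 → column J
Row offset from origin: ⌊(110.3 − 11.6) / 58.8⌋ = ⌊1.679⌋ = 1 → row 1

J1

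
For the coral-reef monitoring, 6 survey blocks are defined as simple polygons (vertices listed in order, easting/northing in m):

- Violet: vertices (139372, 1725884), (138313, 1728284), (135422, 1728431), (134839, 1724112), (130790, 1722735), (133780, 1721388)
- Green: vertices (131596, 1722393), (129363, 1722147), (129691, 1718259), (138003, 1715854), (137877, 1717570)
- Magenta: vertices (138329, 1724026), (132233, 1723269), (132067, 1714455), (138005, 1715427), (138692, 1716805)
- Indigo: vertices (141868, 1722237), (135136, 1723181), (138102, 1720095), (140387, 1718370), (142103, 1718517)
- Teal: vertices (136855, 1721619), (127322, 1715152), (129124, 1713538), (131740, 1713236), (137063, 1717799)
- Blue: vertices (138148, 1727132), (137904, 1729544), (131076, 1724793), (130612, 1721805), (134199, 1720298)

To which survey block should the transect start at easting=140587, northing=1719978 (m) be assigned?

Cast a ray rightward from (140587, 1719978). For each polygon, the edges (by vertex number in listed order) whose endpoints lie on opposite sides of northing = 1719978, where each meets that height, and whether that is right or left of the point:
Violet: no edge straddles that height → 0 crossings.
Green: 2–3 at easting≈129546.0 (left), 5–1 at easting≈134741.1 (left) → 0 crossings.
Magenta: 2–3 at easting≈132171.0 (left), 5–1 at easting≈138532.5 (left) → 0 crossings.
Indigo: 3–4 at easting≈138257.0 (left), 5–1 at easting≈142010.7 (right) → 1 crossing.
Teal: 1–2 at easting≈134436.0 (left), 5–1 at easting≈136944.4 (left) → 0 crossings.
Blue: no edge straddles that height → 0 crossings.
Only Indigo has an odd count, so the point is inside Indigo.

Indigo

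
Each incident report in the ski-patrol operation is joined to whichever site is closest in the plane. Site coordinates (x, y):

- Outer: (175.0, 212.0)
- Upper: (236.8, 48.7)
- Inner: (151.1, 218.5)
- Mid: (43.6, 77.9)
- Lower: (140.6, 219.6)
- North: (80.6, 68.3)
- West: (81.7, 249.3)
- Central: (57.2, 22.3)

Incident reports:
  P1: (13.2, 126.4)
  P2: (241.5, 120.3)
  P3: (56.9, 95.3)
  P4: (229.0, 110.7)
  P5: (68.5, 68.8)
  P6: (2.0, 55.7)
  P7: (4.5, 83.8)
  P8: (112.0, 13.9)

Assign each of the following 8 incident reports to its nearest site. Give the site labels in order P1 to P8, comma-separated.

P1 → Mid (d²=3276.41)
P2 → Upper (d²=5148.65)
P3 → Mid (d²=479.65)
P4 → Upper (d²=3904.84)
P5 → North (d²=146.66)
P6 → Mid (d²=2223.40)
P7 → Mid (d²=1563.62)
P8 → Central (d²=3073.60)

Mid, Upper, Mid, Upper, North, Mid, Mid, Central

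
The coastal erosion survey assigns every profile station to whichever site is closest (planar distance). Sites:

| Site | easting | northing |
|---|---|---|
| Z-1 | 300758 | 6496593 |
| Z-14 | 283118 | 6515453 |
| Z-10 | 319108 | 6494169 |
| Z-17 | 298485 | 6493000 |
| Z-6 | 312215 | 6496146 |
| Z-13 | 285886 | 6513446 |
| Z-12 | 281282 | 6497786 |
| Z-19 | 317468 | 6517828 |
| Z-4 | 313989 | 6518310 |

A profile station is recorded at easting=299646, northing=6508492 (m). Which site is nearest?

Z-1

Squared distances to each site:
Z-1: 142822745.000; Z-14: 321630305.000; Z-10: 583917773.000; Z-17: 241349985.000; Z-6: 310403477.000; Z-13: 213879716.000; Z-12: 451854932.000; Z-19: 404784580.000; Z-4: 302114773.000.
Minimum at Z-1.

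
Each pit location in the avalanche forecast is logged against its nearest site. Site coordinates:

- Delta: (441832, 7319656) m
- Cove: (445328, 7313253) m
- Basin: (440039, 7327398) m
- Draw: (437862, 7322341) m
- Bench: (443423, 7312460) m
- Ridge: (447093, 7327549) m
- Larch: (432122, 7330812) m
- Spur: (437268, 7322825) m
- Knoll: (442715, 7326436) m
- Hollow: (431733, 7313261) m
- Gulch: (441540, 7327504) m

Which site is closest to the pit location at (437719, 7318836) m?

Draw

Squared distances to each site:
Delta: 17589169.000; Cove: 89066770.000; Basin: 78690244.000; Draw: 12305474.000; Bench: 73188992.000; Ridge: 163788245.000; Larch: 174750985.000; Spur: 16115522.000; Knoll: 82720016.000; Hollow: 66912821.000; Gulch: 89734265.000.
Minimum at Draw.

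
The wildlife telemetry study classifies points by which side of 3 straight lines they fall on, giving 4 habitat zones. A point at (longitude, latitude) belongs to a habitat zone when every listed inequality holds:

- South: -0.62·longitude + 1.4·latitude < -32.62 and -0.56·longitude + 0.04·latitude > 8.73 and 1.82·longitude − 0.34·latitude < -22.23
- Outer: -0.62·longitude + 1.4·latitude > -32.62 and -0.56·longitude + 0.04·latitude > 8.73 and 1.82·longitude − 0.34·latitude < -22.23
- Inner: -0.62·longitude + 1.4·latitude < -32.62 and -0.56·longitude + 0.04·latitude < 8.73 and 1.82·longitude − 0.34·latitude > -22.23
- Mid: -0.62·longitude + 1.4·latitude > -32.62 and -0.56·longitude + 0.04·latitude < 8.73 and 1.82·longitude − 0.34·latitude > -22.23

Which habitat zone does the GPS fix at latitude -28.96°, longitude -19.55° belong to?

-0.62·-19.55 + 1.4·-28.96 = -28.423, which is > -32.62
-0.56·-19.55 + 0.04·-28.96 = 9.790, which is > 8.73
1.82·-19.55 − 0.34·-28.96 = -25.735, which is < -22.23
This sign pattern matches Outer.

Outer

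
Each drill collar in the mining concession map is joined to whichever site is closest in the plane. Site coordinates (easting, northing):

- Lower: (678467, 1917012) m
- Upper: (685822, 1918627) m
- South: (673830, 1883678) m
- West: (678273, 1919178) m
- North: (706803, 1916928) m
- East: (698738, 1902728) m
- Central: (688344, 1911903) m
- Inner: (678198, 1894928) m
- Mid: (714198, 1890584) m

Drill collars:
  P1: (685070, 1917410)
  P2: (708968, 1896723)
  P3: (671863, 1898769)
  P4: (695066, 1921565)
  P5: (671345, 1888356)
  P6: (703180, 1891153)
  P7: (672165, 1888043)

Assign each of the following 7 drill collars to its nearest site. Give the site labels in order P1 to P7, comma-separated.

Upper, Mid, Inner, Upper, South, Mid, South

P1 → Upper (d²=2046593.00)
P2 → Mid (d²=65040221.00)
P3 → Inner (d²=54885506.00)
P4 → Upper (d²=94083380.00)
P5 → South (d²=28058909.00)
P6 → Mid (d²=121720085.00)
P7 → South (d²=21825450.00)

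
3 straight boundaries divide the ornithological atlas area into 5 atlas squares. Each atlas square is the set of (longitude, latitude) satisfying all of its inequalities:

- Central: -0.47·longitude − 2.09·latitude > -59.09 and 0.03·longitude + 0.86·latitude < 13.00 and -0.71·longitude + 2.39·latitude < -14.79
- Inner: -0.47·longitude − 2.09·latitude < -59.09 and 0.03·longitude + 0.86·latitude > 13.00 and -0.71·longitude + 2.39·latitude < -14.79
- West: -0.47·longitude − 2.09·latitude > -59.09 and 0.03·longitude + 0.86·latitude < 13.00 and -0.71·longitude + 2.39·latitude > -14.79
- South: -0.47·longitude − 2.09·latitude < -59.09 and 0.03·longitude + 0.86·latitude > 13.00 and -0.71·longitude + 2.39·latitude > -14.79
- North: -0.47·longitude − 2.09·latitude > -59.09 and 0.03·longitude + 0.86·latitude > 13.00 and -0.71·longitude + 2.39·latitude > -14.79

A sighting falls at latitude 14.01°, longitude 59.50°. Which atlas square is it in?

-0.47·59.50 − 2.09·14.01 = -57.246, which is > -59.09
0.03·59.50 + 0.86·14.01 = 13.834, which is > 13.00
-0.71·59.50 + 2.39·14.01 = -8.761, which is > -14.79
This sign pattern matches North.

North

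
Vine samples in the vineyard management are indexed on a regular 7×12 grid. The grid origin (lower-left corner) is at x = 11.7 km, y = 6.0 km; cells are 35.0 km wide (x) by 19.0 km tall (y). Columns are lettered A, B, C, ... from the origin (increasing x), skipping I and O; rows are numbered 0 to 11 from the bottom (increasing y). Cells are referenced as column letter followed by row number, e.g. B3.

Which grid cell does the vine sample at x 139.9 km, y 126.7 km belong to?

D6

Column index: ⌊(139.9 − 11.7) / 35.0⌋ = ⌊3.663⌋ = 3 → column D
Row offset from origin: ⌊(126.7 − 6.0) / 19.0⌋ = ⌊6.353⌋ = 6 → row 6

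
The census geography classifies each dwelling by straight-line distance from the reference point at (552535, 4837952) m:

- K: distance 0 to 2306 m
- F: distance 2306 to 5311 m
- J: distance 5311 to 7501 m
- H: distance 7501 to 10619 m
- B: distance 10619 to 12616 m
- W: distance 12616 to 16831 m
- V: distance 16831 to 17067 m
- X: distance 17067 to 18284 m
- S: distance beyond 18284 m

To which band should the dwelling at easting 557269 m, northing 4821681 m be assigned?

Distance = √((557269−552535)² + (4821681−4837952)²) = √(22410756.000 + 264745441.000) = 16945.684 m.
16831 ≤ 16945.684 < 17067 → V.

V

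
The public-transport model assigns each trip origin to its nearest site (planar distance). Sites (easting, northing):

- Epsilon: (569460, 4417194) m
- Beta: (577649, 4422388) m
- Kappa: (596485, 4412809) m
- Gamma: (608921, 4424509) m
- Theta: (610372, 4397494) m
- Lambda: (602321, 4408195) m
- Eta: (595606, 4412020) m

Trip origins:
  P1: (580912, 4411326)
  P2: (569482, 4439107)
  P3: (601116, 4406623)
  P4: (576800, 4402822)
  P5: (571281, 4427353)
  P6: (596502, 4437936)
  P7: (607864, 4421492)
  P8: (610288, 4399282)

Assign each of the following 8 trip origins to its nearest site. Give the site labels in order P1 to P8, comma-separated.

Beta, Beta, Lambda, Epsilon, Beta, Gamma, Gamma, Theta

P1 → Beta (d²=133015013.00)
P2 → Beta (d²=346224850.00)
P3 → Lambda (d²=3923209.00)
P4 → Epsilon (d²=260429984.00)
P5 → Beta (d²=65202649.00)
P6 → Gamma (d²=334515890.00)
P7 → Gamma (d²=10219538.00)
P8 → Theta (d²=3204000.00)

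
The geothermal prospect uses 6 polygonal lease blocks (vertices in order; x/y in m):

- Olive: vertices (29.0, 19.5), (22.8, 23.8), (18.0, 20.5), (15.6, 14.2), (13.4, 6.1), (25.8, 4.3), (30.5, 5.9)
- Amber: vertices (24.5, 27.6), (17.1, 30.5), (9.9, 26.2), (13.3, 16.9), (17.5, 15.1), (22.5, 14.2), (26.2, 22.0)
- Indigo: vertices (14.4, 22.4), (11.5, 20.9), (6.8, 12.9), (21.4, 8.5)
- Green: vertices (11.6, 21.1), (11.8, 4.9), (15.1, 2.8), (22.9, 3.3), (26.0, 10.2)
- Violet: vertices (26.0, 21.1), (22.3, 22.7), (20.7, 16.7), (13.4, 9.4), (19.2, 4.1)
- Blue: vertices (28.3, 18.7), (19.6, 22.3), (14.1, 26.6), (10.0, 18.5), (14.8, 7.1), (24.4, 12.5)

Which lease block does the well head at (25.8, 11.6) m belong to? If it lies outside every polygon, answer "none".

Olive

Cast a ray rightward from (25.8, 11.6). For each polygon, the edges (by vertex number in listed order) whose endpoints lie on opposite sides of y = 11.6, where each meets that height, and whether that is right or left of the point:
Olive: 4–5 at x≈14.89 (left), 7–1 at x≈29.87 (right) → 1 crossing.
Amber: no edge straddles that height → 0 crossings.
Indigo: 3–4 at x≈11.11 (left), 4–1 at x≈19.84 (left) → 0 crossings.
Green: 1–2 at x≈11.72 (left), 5–1 at x≈24.15 (left) → 0 crossings.
Violet: 3–4 at x≈15.60 (left), 5–1 at x≈22.20 (left) → 0 crossings.
Blue: 4–5 at x≈12.91 (left), 5–6 at x≈22.80 (left) → 0 crossings.
Only Olive has an odd count, so the point is inside Olive.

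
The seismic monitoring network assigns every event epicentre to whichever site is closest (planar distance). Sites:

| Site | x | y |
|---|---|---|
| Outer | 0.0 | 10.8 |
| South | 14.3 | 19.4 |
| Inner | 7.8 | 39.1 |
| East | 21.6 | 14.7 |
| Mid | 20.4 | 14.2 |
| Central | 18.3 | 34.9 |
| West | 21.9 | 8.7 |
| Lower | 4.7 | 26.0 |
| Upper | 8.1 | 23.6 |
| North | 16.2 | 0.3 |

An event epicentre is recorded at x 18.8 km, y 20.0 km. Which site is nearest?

South

Squared distances to each site:
Outer: 438.080; South: 20.610; Inner: 485.810; East: 35.930; Mid: 36.200; Central: 222.260; West: 137.300; Lower: 234.810; Upper: 127.450; North: 394.850.
Minimum at South.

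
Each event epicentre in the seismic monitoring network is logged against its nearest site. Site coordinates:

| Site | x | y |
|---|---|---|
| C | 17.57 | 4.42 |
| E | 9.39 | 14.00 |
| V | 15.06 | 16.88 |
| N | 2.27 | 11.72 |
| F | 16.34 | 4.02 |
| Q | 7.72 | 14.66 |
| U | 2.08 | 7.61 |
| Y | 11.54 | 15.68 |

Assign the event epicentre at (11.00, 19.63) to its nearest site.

Squared distances to each site:
C: 274.509; E: 34.289; V: 24.046; N: 138.781; F: 272.188; Q: 35.459; U: 224.047; Y: 15.894.
Minimum at Y.

Y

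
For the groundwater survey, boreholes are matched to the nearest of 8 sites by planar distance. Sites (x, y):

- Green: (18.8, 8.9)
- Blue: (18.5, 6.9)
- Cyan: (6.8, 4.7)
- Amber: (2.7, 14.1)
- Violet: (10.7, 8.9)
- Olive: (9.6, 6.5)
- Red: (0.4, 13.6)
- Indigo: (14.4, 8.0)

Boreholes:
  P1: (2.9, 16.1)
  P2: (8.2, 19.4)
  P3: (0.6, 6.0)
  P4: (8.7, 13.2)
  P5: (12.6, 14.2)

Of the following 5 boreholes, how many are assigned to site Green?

0

P1 → Amber
P2 → Amber
P3 → Cyan
P4 → Violet
P5 → Violet
0 of the 5 go to Green.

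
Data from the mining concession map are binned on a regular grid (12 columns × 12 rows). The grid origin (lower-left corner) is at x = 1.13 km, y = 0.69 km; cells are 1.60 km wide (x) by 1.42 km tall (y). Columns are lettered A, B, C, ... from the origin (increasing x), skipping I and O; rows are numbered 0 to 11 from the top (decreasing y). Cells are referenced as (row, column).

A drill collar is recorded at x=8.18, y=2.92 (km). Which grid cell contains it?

(10, E)

Column index: ⌊(8.18 − 1.13) / 1.60⌋ = ⌊4.406⌋ = 4 → column E
Row offset from origin: ⌊(2.92 − 0.69) / 1.42⌋ = ⌊1.570⌋ = 1 → row 10 (counted from top)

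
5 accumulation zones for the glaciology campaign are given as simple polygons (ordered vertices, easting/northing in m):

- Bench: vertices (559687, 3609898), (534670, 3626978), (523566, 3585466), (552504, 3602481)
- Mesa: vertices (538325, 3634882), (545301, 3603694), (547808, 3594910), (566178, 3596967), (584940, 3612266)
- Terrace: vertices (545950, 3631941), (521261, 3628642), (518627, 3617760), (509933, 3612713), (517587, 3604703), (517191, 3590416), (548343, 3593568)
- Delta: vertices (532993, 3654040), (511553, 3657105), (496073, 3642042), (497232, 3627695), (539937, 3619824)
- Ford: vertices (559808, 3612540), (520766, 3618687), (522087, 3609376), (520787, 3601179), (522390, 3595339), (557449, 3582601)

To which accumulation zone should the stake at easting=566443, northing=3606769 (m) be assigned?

Mesa

Cast a ray rightward from (566443, 3606769). For each polygon, the edges (by vertex number in listed order) whose endpoints lie on opposite sides of northing = 3606769, where each meets that height, and whether that is right or left of the point:
Bench: 2–3 at easting≈529264.3 (left), 4–1 at easting≈556656.7 (left) → 0 crossings.
Mesa: 1–2 at easting≈544613.2 (left), 4–5 at easting≈578198.7 (right) → 1 crossing.
Terrace: 4–5 at easting≈515612.8 (left), 7–1 at easting≈547519.8 (left) → 0 crossings.
Delta: no edge straddles that height → 0 crossings.
Ford: 3–4 at easting≈521673.5 (left), 6–1 at easting≈559353.3 (left) → 0 crossings.
Only Mesa has an odd count, so the point is inside Mesa.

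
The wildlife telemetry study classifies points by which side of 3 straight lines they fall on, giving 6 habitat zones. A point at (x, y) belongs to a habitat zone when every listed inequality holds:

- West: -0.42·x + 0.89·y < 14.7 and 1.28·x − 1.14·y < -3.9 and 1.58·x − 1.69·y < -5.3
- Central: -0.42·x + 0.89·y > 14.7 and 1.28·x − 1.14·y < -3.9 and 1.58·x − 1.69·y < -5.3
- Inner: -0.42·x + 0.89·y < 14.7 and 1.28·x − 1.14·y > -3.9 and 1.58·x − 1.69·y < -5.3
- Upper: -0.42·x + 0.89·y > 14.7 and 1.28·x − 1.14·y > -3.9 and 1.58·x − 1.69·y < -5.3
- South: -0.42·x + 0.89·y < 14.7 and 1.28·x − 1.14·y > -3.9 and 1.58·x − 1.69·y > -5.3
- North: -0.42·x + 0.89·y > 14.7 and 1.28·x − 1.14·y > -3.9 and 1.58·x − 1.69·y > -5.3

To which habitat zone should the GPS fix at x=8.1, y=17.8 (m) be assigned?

-0.42·8.1 + 0.89·17.8 = 12.440, which is < 14.7
1.28·8.1 − 1.14·17.8 = -9.924, which is < -3.9
1.58·8.1 − 1.69·17.8 = -17.284, which is < -5.3
This sign pattern matches West.

West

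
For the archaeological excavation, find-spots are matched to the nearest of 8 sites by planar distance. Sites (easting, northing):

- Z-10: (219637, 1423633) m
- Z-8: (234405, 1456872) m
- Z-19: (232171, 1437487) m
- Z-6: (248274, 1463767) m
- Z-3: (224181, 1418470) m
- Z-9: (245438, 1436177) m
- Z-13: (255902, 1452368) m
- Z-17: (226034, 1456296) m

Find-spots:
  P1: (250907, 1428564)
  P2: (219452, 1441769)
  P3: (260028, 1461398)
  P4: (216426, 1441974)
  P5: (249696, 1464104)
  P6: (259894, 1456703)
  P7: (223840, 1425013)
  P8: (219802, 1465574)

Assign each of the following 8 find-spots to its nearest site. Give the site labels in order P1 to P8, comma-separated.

P1 → Z-9 (d²=87867730.00)
P2 → Z-19 (d²=180108485.00)
P3 → Z-13 (d²=98564776.00)
P4 → Z-19 (d²=268038194.00)
P5 → Z-6 (d²=2135653.00)
P6 → Z-13 (d²=34728289.00)
P7 → Z-10 (d²=19569609.00)
P8 → Z-17 (d²=124919108.00)

Z-9, Z-19, Z-13, Z-19, Z-6, Z-13, Z-10, Z-17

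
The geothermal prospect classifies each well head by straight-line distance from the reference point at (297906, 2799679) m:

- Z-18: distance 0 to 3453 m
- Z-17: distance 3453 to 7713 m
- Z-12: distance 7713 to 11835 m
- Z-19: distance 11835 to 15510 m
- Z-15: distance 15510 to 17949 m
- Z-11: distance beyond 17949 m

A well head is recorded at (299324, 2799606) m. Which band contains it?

Distance = √((299324−297906)² + (2799606−2799679)²) = √(2010724.000 + 5329.000) = 1419.878 m.
0 ≤ 1419.878 < 3453 → Z-18.

Z-18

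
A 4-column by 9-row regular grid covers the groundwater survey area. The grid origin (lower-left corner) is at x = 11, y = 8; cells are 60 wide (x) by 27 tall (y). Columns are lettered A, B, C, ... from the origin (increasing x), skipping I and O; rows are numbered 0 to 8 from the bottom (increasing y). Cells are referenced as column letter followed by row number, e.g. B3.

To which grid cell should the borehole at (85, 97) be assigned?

Column index: ⌊(85 − 11) / 60⌋ = ⌊1.233⌋ = 1 → column B
Row offset from origin: ⌊(97 − 8) / 27⌋ = ⌊3.296⌋ = 3 → row 3

B3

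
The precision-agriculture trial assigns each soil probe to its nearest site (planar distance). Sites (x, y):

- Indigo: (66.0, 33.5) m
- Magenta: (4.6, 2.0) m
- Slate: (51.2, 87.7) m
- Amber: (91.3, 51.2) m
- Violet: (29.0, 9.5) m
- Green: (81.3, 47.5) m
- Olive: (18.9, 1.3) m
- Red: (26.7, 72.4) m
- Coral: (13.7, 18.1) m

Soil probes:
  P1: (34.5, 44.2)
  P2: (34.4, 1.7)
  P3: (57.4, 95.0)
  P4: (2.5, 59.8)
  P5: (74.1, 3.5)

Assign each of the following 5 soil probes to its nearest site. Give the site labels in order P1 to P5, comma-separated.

Red, Violet, Slate, Red, Indigo

P1 → Red (d²=856.08)
P2 → Violet (d²=90.00)
P3 → Slate (d²=91.73)
P4 → Red (d²=744.40)
P5 → Indigo (d²=965.61)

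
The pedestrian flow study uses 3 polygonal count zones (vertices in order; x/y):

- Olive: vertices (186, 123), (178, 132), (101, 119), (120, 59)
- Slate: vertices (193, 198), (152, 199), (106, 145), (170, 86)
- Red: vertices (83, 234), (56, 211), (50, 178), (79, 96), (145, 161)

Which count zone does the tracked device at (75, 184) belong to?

Cast a ray rightward from (75, 184). For each polygon, the edges (by vertex number in listed order) whose endpoints lie on opposite sides of y = 184, where each meets that height, and whether that is right or left of the point:
Olive: no edge straddles that height → 0 crossings.
Slate: 2–3 at x≈139.2 (right), 4–1 at x≈190.1 (right) → 2 crossings.
Red: 2–3 at x≈51.1 (left), 5–1 at x≈125.5 (right) → 1 crossing.
Only Red has an odd count, so the point is inside Red.

Red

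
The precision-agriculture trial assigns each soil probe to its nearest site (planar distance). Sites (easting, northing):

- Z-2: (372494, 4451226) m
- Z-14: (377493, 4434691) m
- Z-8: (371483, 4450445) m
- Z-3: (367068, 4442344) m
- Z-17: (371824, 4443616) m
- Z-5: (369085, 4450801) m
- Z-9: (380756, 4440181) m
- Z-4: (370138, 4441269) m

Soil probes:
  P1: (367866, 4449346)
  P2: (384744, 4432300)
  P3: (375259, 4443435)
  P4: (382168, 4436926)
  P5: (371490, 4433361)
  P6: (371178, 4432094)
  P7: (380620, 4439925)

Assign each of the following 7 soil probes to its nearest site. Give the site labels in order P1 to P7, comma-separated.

Z-5, Z-14, Z-17, Z-9, Z-14, Z-14, Z-9

P1 → Z-5 (d²=3602986.00)
P2 → Z-14 (d²=58293882.00)
P3 → Z-17 (d²=11831986.00)
P4 → Z-9 (d²=12588769.00)
P5 → Z-14 (d²=37804909.00)
P6 → Z-14 (d²=46623634.00)
P7 → Z-9 (d²=84032.00)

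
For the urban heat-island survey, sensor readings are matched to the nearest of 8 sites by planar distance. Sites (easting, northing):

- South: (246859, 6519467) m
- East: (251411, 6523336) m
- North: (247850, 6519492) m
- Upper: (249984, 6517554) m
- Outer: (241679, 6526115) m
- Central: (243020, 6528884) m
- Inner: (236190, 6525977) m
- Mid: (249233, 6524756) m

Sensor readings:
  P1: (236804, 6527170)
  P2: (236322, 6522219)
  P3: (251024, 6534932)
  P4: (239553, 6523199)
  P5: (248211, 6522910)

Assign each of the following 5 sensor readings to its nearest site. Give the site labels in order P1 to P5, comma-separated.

P1 → Inner (d²=1800245.00)
P2 → Inner (d²=14139988.00)
P3 → Central (d²=100642320.00)
P4 → Outer (d²=13022932.00)
P5 → Mid (d²=4452200.00)

Inner, Inner, Central, Outer, Mid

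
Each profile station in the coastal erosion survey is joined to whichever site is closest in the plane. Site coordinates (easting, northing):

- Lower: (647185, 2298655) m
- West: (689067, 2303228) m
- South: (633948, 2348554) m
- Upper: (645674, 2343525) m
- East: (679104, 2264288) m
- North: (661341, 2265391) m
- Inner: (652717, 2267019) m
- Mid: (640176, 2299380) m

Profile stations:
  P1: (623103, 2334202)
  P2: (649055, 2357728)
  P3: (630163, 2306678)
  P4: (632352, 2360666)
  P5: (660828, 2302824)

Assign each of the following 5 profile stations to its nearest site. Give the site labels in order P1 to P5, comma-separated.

P1 → South (d²=323593929.00)
P2 → Upper (d²=213156370.00)
P3 → Mid (d²=153520973.00)
P4 → South (d²=149247760.00)
P5 → Lower (d²=203512010.00)

South, Upper, Mid, South, Lower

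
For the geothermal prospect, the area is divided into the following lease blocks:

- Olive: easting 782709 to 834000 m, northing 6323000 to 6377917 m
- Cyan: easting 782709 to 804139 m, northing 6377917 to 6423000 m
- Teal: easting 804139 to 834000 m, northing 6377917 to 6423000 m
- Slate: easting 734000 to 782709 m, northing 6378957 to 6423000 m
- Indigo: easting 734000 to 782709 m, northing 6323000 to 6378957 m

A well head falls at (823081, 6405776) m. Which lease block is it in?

Teal

The point has easting = 823081 and northing = 6405776.
Only Teal satisfies 804139 ≤ easting ≤ 834000 and 6377917 ≤ northing ≤ 6423000.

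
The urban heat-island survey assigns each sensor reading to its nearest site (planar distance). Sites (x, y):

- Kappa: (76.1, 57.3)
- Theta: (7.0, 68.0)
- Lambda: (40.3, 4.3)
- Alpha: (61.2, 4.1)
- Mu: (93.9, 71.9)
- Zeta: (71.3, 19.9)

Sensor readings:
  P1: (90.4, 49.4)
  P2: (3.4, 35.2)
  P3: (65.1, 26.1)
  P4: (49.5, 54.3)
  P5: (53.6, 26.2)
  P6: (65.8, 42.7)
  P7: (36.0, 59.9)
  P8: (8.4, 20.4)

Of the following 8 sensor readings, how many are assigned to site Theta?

2

P1 → Kappa
P2 → Theta
P3 → Zeta
P4 → Kappa
P5 → Zeta
P6 → Kappa
P7 → Theta
P8 → Lambda
2 of the 8 go to Theta.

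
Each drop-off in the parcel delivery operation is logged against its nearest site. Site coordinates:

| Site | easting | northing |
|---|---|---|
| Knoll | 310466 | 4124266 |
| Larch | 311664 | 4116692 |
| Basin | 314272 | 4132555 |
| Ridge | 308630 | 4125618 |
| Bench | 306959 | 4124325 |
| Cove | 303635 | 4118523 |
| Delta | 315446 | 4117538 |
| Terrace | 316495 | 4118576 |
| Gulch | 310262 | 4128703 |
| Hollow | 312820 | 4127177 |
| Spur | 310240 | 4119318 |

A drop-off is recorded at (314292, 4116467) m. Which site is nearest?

Delta

Squared distances to each site:
Knoll: 75462677.000; Larch: 6957009.000; Basin: 258824144.000; Ridge: 115799045.000; Bench: 115521053.000; Cove: 117798785.000; Delta: 2478757.000; Terrace: 9301090.000; Gulch: 165960596.000; Hollow: 116870884.000; Spur: 24546905.000.
Minimum at Delta.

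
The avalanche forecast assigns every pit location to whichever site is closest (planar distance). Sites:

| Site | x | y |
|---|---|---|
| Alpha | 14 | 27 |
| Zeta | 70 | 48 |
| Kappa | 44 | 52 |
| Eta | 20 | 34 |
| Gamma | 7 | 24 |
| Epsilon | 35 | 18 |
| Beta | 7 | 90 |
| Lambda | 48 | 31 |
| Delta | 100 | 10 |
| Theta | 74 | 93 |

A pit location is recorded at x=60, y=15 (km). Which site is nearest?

Lambda

Squared distances to each site:
Alpha: 2260.000; Zeta: 1189.000; Kappa: 1625.000; Eta: 1961.000; Gamma: 2890.000; Epsilon: 634.000; Beta: 8434.000; Lambda: 400.000; Delta: 1625.000; Theta: 6280.000.
Minimum at Lambda.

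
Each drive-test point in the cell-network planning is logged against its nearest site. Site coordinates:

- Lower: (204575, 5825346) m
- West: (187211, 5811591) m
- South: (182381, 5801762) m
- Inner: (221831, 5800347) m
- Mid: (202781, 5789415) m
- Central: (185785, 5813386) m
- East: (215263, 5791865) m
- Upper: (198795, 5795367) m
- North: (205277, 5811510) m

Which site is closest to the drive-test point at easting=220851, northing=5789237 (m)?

East

Squared distances to each site:
Lower: 1568768057.000; West: 1631350916.000; South: 1636816525.000; Inner: 124392500.000; Mid: 326556584.000; Central: 1812798557.000; East: 38132128.000; Upper: 524044036.000; North: 738636005.000.
Minimum at East.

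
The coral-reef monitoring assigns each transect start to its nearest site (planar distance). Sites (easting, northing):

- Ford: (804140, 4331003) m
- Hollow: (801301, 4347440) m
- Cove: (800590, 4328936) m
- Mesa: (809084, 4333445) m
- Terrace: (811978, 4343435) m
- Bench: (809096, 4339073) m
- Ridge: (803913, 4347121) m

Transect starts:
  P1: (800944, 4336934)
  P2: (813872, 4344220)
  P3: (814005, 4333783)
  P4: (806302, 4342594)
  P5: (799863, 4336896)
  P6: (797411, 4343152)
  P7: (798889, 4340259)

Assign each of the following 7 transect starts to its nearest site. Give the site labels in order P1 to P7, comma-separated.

Ford, Terrace, Mesa, Bench, Ford, Hollow, Hollow

P1 → Ford (d²=45391177.00)
P2 → Terrace (d²=4203461.00)
P3 → Mesa (d²=24330485.00)
P4 → Bench (d²=20203877.00)
P5 → Ford (d²=53020178.00)
P6 → Hollow (d²=33519044.00)
P7 → Hollow (d²=57384505.00)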